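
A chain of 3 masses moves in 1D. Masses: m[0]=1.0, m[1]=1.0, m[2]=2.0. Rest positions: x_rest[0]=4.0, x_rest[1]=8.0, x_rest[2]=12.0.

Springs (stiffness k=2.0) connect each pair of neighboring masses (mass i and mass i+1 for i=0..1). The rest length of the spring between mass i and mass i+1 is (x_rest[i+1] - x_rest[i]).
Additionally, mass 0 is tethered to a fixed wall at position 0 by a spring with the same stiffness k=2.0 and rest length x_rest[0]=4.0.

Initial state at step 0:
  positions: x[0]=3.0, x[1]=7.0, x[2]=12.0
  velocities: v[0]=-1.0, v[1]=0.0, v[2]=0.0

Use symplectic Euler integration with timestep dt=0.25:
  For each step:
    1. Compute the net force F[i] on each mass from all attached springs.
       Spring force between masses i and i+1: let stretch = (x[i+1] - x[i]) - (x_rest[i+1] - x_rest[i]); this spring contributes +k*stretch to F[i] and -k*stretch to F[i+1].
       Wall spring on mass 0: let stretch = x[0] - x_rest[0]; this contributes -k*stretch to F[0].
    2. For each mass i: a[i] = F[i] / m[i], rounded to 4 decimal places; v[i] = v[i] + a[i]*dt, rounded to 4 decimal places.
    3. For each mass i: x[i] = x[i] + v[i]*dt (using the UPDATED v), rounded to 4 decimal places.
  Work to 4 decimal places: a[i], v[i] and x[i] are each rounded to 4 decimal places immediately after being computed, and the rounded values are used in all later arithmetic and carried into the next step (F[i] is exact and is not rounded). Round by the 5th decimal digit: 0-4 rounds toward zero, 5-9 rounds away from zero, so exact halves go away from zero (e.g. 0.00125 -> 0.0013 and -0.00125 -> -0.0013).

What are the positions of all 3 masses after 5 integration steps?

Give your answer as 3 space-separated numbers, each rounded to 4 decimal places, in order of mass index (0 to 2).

Answer: 4.0011 7.8452 11.3825

Derivation:
Step 0: x=[3.0000 7.0000 12.0000] v=[-1.0000 0.0000 0.0000]
Step 1: x=[2.8750 7.1250 11.9375] v=[-0.5000 0.5000 -0.2500]
Step 2: x=[2.9219 7.3203 11.8242] v=[0.1875 0.7813 -0.4531]
Step 3: x=[3.1534 7.5288 11.6794] v=[0.9258 0.8341 -0.5791]
Step 4: x=[3.5376 7.7092 11.5252] v=[1.5368 0.7217 -0.6168]
Step 5: x=[4.0011 7.8452 11.3825] v=[1.8538 0.5439 -0.5708]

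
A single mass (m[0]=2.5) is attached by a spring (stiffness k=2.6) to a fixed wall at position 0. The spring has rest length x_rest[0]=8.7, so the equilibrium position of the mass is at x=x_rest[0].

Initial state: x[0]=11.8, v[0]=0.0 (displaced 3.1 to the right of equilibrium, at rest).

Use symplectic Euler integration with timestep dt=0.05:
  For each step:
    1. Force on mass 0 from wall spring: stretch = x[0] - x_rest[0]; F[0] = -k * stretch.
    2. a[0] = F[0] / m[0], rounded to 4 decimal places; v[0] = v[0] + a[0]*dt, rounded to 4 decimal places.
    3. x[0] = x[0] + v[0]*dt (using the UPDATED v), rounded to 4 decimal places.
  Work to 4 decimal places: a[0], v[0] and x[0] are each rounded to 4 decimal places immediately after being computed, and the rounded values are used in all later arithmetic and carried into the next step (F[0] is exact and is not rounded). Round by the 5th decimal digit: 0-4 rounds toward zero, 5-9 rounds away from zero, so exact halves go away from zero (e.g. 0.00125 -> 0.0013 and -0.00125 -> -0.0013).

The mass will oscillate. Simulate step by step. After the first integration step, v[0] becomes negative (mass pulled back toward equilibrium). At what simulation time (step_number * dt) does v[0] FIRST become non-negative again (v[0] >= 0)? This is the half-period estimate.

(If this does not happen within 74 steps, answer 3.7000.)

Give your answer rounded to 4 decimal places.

Step 0: x=[11.8000] v=[0.0000]
Step 1: x=[11.7919] v=[-0.1612]
Step 2: x=[11.7758] v=[-0.3220]
Step 3: x=[11.7517] v=[-0.4819]
Step 4: x=[11.7197] v=[-0.6406]
Step 5: x=[11.6798] v=[-0.7976]
Step 6: x=[11.6322] v=[-0.9526]
Step 7: x=[11.5769] v=[-1.1051]
Step 8: x=[11.5142] v=[-1.2547]
Step 9: x=[11.4442] v=[-1.4010]
Step 10: x=[11.3670] v=[-1.5437]
Step 11: x=[11.2829] v=[-1.6824]
Step 12: x=[11.1921] v=[-1.8167]
Step 13: x=[11.0948] v=[-1.9463]
Step 14: x=[10.9913] v=[-2.0708]
Step 15: x=[10.8818] v=[-2.1900]
Step 16: x=[10.7666] v=[-2.3035]
Step 17: x=[10.6461] v=[-2.4110]
Step 18: x=[10.5205] v=[-2.5122]
Step 19: x=[10.3902] v=[-2.6069]
Step 20: x=[10.2555] v=[-2.6948]
Step 21: x=[10.1167] v=[-2.7757]
Step 22: x=[9.9742] v=[-2.8494]
Step 23: x=[9.8284] v=[-2.9157]
Step 24: x=[9.6797] v=[-2.9744]
Step 25: x=[9.5284] v=[-3.0253]
Step 26: x=[9.3750] v=[-3.0684]
Step 27: x=[9.2198] v=[-3.1035]
Step 28: x=[9.0633] v=[-3.1305]
Step 29: x=[8.9058] v=[-3.1494]
Step 30: x=[8.7478] v=[-3.1601]
Step 31: x=[8.5897] v=[-3.1626]
Step 32: x=[8.4319] v=[-3.1569]
Step 33: x=[8.2748] v=[-3.1430]
Step 34: x=[8.1188] v=[-3.1209]
Step 35: x=[7.9643] v=[-3.0907]
Step 36: x=[7.8117] v=[-3.0524]
Step 37: x=[7.6614] v=[-3.0062]
Step 38: x=[7.5138] v=[-2.9522]
Step 39: x=[7.3693] v=[-2.8905]
Step 40: x=[7.2282] v=[-2.8213]
Step 41: x=[7.0910] v=[-2.7448]
Step 42: x=[6.9579] v=[-2.6611]
Step 43: x=[6.8294] v=[-2.5705]
Step 44: x=[6.7057] v=[-2.4732]
Step 45: x=[6.5872] v=[-2.3695]
Step 46: x=[6.4742] v=[-2.2596]
Step 47: x=[6.3670] v=[-2.1439]
Step 48: x=[6.2659] v=[-2.0226]
Step 49: x=[6.1711] v=[-1.8960]
Step 50: x=[6.0829] v=[-1.7645]
Step 51: x=[6.0015] v=[-1.6284]
Step 52: x=[5.9271] v=[-1.4881]
Step 53: x=[5.8599] v=[-1.3439]
Step 54: x=[5.8001] v=[-1.1962]
Step 55: x=[5.7478] v=[-1.0454]
Step 56: x=[5.7032] v=[-0.8919]
Step 57: x=[5.6664] v=[-0.7361]
Step 58: x=[5.6375] v=[-0.5784]
Step 59: x=[5.6165] v=[-0.4192]
Step 60: x=[5.6036] v=[-0.2589]
Step 61: x=[5.5987] v=[-0.0979]
Step 62: x=[5.6019] v=[0.0634]
First v>=0 after going negative at step 62, time=3.1000

Answer: 3.1000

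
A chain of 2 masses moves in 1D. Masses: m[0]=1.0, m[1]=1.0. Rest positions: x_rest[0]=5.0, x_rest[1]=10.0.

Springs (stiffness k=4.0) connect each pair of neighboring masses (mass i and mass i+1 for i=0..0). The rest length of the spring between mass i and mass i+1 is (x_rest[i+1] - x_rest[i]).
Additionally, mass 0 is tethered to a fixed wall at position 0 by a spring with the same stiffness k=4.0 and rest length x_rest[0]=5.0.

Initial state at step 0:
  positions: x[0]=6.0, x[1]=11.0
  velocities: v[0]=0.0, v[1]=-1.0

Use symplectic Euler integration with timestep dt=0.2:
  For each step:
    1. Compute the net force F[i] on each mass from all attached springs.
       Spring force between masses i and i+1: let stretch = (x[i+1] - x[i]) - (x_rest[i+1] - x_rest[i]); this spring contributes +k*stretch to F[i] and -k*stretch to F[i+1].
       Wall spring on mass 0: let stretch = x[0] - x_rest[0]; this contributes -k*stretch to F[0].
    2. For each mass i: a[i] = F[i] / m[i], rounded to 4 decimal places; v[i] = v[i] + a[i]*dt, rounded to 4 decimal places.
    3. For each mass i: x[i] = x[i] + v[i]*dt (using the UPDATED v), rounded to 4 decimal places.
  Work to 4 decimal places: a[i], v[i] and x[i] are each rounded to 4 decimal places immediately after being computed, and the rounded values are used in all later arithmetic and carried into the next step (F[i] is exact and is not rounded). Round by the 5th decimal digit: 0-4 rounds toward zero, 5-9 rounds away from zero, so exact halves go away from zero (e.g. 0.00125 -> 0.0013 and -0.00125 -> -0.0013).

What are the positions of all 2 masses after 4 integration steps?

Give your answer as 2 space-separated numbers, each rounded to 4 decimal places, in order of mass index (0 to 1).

Step 0: x=[6.0000 11.0000] v=[0.0000 -1.0000]
Step 1: x=[5.8400 10.8000] v=[-0.8000 -1.0000]
Step 2: x=[5.5392 10.6064] v=[-1.5040 -0.9680]
Step 3: x=[5.1629 10.4020] v=[-1.8816 -1.0218]
Step 4: x=[4.7988 10.1594] v=[-1.8206 -1.2131]

Answer: 4.7988 10.1594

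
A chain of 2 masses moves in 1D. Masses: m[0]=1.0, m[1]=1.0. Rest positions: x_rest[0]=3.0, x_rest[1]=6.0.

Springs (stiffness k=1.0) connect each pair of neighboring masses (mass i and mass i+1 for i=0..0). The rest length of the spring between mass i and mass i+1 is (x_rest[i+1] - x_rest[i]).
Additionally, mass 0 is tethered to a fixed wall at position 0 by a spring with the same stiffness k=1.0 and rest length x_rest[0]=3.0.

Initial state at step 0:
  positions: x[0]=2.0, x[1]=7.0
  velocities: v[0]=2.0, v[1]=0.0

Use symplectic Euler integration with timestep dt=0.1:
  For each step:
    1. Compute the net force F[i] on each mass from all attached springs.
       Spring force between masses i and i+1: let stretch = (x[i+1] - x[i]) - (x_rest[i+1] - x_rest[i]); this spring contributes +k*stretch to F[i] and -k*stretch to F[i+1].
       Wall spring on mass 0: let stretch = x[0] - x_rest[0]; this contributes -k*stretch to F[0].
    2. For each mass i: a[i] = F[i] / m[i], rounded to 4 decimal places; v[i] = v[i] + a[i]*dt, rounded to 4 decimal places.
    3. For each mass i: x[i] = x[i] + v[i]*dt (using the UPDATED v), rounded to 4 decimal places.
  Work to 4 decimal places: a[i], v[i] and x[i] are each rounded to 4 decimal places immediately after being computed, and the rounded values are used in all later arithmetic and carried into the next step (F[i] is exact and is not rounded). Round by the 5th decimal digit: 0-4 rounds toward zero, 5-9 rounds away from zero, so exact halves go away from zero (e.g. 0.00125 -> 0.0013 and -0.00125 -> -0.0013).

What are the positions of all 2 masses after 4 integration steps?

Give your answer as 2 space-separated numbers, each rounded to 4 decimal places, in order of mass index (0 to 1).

Step 0: x=[2.0000 7.0000] v=[2.0000 0.0000]
Step 1: x=[2.2300 6.9800] v=[2.3000 -0.2000]
Step 2: x=[2.4852 6.9425] v=[2.5520 -0.3750]
Step 3: x=[2.7601 6.8904] v=[2.7492 -0.5207]
Step 4: x=[3.0487 6.8270] v=[2.8862 -0.6337]

Answer: 3.0487 6.8270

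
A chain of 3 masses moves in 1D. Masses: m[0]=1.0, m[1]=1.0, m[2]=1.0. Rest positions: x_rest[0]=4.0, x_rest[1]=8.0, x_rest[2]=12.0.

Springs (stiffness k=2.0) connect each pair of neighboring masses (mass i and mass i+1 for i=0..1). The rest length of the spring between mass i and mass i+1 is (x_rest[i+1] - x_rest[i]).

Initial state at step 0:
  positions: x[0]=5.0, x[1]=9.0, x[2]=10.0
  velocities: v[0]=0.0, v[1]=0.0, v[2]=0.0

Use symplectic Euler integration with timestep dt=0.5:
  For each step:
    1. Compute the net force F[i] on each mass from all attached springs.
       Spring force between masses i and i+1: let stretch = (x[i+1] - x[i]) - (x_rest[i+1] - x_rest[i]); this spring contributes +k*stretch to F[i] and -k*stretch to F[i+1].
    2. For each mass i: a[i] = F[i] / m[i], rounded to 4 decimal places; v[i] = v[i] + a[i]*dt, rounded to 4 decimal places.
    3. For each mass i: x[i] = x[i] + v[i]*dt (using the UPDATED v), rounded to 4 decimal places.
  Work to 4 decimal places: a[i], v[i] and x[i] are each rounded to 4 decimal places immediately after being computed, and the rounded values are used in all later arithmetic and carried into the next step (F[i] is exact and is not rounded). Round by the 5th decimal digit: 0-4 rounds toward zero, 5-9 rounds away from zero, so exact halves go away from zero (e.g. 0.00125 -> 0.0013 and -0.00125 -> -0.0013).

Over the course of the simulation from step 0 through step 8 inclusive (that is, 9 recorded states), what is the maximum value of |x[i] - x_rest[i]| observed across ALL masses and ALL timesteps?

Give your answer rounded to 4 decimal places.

Answer: 2.1875

Derivation:
Step 0: x=[5.0000 9.0000 10.0000] v=[0.0000 0.0000 0.0000]
Step 1: x=[5.0000 7.5000 11.5000] v=[0.0000 -3.0000 3.0000]
Step 2: x=[4.2500 6.7500 13.0000] v=[-1.5000 -1.5000 3.0000]
Step 3: x=[2.7500 7.8750 13.3750] v=[-3.0000 2.2500 0.7500]
Step 4: x=[1.8125 9.1875 13.0000] v=[-1.8750 2.6250 -0.7500]
Step 5: x=[2.5625 8.7188 12.7188] v=[1.5000 -0.9375 -0.5625]
Step 6: x=[4.3907 7.1719 12.4376] v=[3.6563 -3.0938 -0.5625]
Step 7: x=[5.6095 6.8673 11.5235] v=[2.4375 -0.6093 -1.8282]
Step 8: x=[5.4572 8.2619 10.2813] v=[-0.3047 2.7891 -2.4844]
Max displacement = 2.1875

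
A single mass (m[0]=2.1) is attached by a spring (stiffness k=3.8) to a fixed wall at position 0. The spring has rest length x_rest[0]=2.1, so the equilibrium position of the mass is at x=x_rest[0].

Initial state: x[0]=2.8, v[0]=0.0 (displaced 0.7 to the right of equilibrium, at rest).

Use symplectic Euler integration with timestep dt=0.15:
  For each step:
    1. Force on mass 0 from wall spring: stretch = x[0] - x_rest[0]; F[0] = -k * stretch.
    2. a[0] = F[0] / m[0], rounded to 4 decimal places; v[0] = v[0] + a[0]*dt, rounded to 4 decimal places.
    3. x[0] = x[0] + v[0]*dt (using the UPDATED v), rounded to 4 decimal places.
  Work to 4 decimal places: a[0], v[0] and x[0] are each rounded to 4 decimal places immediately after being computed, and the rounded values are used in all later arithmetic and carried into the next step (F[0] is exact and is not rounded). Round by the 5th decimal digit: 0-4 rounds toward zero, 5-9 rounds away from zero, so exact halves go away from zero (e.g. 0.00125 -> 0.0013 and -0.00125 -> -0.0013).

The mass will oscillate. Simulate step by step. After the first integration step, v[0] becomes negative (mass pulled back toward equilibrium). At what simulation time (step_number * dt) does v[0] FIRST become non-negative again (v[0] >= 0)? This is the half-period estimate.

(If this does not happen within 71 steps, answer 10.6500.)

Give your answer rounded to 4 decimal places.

Answer: 2.4000

Derivation:
Step 0: x=[2.8000] v=[0.0000]
Step 1: x=[2.7715] v=[-0.1900]
Step 2: x=[2.7157] v=[-0.3723]
Step 3: x=[2.6348] v=[-0.5394]
Step 4: x=[2.5321] v=[-0.6846]
Step 5: x=[2.4118] v=[-0.8019]
Step 6: x=[2.2788] v=[-0.8865]
Step 7: x=[2.1386] v=[-0.9350]
Step 8: x=[1.9968] v=[-0.9455]
Step 9: x=[1.8592] v=[-0.9175]
Step 10: x=[1.7314] v=[-0.8521]
Step 11: x=[1.6186] v=[-0.7521]
Step 12: x=[1.5254] v=[-0.6214]
Step 13: x=[1.4556] v=[-0.4654]
Step 14: x=[1.4120] v=[-0.2905]
Step 15: x=[1.3964] v=[-0.1038]
Step 16: x=[1.4095] v=[0.0872]
First v>=0 after going negative at step 16, time=2.4000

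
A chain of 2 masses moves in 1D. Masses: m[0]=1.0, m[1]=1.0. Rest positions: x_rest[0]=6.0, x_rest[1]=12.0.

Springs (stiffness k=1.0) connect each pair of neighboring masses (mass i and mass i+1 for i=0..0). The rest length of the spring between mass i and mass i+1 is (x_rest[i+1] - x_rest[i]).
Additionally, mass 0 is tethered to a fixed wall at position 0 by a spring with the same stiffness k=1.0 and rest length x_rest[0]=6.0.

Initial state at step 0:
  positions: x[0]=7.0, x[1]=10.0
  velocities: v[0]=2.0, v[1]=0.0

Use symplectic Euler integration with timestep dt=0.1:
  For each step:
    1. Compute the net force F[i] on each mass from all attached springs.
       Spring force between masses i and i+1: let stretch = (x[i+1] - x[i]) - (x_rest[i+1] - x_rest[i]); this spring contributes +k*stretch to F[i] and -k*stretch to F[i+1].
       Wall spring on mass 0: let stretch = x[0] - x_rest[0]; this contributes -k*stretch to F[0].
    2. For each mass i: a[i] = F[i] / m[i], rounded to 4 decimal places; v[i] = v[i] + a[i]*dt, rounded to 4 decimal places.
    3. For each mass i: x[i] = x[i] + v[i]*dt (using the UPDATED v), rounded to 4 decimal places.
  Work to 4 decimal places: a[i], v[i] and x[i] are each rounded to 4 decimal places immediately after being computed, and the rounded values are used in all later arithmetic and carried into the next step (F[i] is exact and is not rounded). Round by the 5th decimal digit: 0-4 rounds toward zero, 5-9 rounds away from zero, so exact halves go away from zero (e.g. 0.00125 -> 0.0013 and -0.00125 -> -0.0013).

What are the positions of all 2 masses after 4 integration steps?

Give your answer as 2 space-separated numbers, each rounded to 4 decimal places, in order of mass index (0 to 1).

Step 0: x=[7.0000 10.0000] v=[2.0000 0.0000]
Step 1: x=[7.1600 10.0300] v=[1.6000 0.3000]
Step 2: x=[7.2771 10.0913] v=[1.1710 0.6130]
Step 3: x=[7.3496 10.1845] v=[0.7247 0.9316]
Step 4: x=[7.3769 10.3093] v=[0.2732 1.2481]

Answer: 7.3769 10.3093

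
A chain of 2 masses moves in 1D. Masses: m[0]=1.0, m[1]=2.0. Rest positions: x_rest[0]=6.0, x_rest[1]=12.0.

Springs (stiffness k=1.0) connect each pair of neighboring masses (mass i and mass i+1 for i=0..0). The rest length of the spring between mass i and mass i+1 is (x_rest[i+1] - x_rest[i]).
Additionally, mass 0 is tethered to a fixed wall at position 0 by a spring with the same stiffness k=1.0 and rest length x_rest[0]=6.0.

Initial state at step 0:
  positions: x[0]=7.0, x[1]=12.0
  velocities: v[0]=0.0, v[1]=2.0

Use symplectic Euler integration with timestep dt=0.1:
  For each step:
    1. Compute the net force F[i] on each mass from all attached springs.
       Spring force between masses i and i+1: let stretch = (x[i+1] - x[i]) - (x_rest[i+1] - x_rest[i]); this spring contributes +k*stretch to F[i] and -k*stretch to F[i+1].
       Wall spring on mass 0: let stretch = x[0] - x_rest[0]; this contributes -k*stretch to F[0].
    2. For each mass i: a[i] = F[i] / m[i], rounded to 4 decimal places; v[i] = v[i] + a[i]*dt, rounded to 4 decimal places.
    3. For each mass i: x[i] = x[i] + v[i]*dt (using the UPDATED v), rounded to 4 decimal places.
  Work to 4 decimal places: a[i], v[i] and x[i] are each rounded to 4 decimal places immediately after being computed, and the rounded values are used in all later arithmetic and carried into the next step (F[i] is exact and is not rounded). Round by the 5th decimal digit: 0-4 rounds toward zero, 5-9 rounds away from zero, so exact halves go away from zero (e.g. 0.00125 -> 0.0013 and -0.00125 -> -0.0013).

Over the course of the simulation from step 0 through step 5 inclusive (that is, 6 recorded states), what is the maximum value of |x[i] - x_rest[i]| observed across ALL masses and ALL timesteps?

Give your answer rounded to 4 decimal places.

Answer: 1.0510

Derivation:
Step 0: x=[7.0000 12.0000] v=[0.0000 2.0000]
Step 1: x=[6.9800 12.2050] v=[-0.2000 2.0500]
Step 2: x=[6.9425 12.4139] v=[-0.3755 2.0888]
Step 3: x=[6.8902 12.6254] v=[-0.5226 2.1152]
Step 4: x=[6.8264 12.8382] v=[-0.6381 2.1284]
Step 5: x=[6.7544 13.0510] v=[-0.7196 2.1278]
Max displacement = 1.0510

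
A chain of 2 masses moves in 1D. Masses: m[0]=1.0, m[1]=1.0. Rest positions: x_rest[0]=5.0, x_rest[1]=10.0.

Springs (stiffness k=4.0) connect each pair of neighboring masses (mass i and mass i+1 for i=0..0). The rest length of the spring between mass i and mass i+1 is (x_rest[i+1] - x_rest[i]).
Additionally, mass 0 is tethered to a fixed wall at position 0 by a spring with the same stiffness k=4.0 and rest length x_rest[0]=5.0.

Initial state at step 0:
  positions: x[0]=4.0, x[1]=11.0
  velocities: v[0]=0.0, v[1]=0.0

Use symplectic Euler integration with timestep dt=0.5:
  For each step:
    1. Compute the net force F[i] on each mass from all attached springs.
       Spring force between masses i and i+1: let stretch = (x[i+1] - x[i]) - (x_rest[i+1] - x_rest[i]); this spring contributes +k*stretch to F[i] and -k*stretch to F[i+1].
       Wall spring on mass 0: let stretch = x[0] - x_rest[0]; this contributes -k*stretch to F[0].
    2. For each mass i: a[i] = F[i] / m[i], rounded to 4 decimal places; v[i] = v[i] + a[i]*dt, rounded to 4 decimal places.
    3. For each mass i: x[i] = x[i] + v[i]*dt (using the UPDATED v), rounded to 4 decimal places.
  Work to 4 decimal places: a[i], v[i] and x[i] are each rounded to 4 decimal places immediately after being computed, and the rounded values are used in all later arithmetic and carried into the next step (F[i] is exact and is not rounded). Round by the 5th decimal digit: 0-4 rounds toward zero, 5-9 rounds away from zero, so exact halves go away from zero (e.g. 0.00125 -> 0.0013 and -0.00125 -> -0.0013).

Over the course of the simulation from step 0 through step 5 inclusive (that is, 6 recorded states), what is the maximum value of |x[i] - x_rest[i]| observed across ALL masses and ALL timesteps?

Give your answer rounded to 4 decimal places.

Step 0: x=[4.0000 11.0000] v=[0.0000 0.0000]
Step 1: x=[7.0000 9.0000] v=[6.0000 -4.0000]
Step 2: x=[5.0000 10.0000] v=[-4.0000 2.0000]
Step 3: x=[3.0000 11.0000] v=[-4.0000 2.0000]
Step 4: x=[6.0000 9.0000] v=[6.0000 -4.0000]
Step 5: x=[6.0000 9.0000] v=[0.0000 0.0000]
Max displacement = 2.0000

Answer: 2.0000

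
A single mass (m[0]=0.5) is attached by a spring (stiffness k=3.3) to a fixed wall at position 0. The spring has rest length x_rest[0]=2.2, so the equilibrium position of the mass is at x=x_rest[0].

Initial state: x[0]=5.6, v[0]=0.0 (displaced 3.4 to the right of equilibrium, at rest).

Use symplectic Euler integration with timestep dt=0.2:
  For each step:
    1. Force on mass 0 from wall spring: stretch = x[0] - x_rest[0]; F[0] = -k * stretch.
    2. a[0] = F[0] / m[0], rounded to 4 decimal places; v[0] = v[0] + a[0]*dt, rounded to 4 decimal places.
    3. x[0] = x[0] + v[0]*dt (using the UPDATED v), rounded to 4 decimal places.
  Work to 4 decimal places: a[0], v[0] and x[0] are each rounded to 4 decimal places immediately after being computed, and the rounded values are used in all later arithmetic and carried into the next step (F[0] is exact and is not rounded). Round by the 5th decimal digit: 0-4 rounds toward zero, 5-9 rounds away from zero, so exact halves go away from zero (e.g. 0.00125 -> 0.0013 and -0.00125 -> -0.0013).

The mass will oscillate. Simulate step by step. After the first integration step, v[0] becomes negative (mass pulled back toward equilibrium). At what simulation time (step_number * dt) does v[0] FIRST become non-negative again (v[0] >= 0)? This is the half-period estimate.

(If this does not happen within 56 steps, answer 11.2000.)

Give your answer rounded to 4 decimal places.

Answer: 1.4000

Derivation:
Step 0: x=[5.6000] v=[0.0000]
Step 1: x=[4.7024] v=[-4.4880]
Step 2: x=[3.1442] v=[-7.7912]
Step 3: x=[1.3367] v=[-9.0375]
Step 4: x=[-0.2429] v=[-7.8979]
Step 5: x=[-1.1776] v=[-4.6733]
Step 6: x=[-1.2206] v=[-0.2149]
Step 7: x=[-0.3605] v=[4.3003]
First v>=0 after going negative at step 7, time=1.4000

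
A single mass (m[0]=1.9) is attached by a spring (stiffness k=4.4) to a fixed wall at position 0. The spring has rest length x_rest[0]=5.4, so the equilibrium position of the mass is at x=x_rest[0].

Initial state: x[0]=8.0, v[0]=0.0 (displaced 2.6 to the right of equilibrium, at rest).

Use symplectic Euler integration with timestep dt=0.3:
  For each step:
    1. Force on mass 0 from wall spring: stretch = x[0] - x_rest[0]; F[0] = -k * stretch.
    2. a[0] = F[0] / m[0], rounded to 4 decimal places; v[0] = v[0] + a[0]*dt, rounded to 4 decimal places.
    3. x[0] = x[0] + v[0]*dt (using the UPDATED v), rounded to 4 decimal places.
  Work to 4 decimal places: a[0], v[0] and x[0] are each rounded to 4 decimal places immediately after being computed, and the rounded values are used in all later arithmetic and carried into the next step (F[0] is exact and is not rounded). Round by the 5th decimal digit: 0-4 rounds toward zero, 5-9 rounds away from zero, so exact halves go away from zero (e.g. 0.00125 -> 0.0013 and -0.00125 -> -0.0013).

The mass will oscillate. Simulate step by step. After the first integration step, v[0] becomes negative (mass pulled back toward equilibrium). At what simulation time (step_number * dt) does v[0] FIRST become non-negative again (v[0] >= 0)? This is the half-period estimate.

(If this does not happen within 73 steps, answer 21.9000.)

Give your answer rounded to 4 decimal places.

Step 0: x=[8.0000] v=[0.0000]
Step 1: x=[7.4581] v=[-1.8063]
Step 2: x=[6.4873] v=[-3.2361]
Step 3: x=[5.2899] v=[-3.9915]
Step 4: x=[4.1154] v=[-3.9150]
Step 5: x=[3.2087] v=[-3.0225]
Step 6: x=[2.7587] v=[-1.5001]
Step 7: x=[2.8592] v=[0.3349]
First v>=0 after going negative at step 7, time=2.1000

Answer: 2.1000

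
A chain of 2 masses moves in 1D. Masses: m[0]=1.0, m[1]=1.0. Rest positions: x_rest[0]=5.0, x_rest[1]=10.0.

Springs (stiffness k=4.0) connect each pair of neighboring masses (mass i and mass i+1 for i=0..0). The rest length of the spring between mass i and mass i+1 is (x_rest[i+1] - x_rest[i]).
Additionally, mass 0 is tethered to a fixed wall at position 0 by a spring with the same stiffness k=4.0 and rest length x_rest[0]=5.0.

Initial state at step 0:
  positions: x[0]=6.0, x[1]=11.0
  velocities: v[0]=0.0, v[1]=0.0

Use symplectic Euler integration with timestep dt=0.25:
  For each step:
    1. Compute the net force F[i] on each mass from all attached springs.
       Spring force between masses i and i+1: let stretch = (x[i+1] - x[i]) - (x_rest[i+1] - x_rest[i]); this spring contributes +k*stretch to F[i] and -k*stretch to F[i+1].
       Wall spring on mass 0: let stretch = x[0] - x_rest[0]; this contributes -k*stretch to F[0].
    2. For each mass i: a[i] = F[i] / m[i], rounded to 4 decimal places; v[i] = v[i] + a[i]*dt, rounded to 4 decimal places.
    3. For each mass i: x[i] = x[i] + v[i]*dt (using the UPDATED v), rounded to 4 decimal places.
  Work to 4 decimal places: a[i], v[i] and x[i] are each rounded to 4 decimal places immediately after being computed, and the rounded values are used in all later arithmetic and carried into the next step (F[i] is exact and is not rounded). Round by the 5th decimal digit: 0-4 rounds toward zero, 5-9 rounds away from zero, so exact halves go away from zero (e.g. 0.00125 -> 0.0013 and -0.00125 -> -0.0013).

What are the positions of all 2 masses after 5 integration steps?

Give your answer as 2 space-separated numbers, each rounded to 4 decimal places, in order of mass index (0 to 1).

Step 0: x=[6.0000 11.0000] v=[0.0000 0.0000]
Step 1: x=[5.7500 11.0000] v=[-1.0000 0.0000]
Step 2: x=[5.3750 10.9375] v=[-1.5000 -0.2500]
Step 3: x=[5.0469 10.7344] v=[-1.3125 -0.8125]
Step 4: x=[4.8789 10.3594] v=[-0.6719 -1.5000]
Step 5: x=[4.8613 9.8643] v=[-0.0703 -1.9805]

Answer: 4.8613 9.8643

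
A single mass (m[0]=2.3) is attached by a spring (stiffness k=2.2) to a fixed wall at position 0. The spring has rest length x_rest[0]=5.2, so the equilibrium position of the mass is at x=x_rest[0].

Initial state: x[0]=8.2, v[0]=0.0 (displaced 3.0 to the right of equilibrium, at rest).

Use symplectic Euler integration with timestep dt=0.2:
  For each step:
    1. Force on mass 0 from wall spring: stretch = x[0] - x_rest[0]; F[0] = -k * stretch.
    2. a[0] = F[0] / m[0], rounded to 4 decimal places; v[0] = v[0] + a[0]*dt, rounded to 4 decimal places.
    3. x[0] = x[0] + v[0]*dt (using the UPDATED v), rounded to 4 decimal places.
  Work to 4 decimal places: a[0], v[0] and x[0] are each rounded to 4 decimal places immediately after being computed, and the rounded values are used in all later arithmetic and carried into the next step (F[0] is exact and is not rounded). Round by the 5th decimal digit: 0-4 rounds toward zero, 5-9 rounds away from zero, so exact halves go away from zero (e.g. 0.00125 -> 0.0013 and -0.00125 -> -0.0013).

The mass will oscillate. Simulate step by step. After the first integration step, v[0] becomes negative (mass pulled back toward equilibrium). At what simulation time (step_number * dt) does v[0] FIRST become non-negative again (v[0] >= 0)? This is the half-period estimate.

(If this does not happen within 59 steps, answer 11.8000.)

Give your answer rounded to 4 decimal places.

Step 0: x=[8.2000] v=[0.0000]
Step 1: x=[8.0852] v=[-0.5739]
Step 2: x=[7.8600] v=[-1.1259]
Step 3: x=[7.5330] v=[-1.6348]
Step 4: x=[7.1168] v=[-2.0811]
Step 5: x=[6.6272] v=[-2.4478]
Step 6: x=[6.0830] v=[-2.7208]
Step 7: x=[5.5051] v=[-2.8897]
Step 8: x=[4.9155] v=[-2.9481]
Step 9: x=[4.3368] v=[-2.8937]
Step 10: x=[3.7911] v=[-2.7286]
Step 11: x=[3.2993] v=[-2.4591]
Step 12: x=[2.8802] v=[-2.0955]
Step 13: x=[2.5499] v=[-1.6517]
Step 14: x=[2.3210] v=[-1.1447]
Step 15: x=[2.2022] v=[-0.5939]
Step 16: x=[2.1981] v=[-0.0204]
Step 17: x=[2.3089] v=[0.5539]
First v>=0 after going negative at step 17, time=3.4000

Answer: 3.4000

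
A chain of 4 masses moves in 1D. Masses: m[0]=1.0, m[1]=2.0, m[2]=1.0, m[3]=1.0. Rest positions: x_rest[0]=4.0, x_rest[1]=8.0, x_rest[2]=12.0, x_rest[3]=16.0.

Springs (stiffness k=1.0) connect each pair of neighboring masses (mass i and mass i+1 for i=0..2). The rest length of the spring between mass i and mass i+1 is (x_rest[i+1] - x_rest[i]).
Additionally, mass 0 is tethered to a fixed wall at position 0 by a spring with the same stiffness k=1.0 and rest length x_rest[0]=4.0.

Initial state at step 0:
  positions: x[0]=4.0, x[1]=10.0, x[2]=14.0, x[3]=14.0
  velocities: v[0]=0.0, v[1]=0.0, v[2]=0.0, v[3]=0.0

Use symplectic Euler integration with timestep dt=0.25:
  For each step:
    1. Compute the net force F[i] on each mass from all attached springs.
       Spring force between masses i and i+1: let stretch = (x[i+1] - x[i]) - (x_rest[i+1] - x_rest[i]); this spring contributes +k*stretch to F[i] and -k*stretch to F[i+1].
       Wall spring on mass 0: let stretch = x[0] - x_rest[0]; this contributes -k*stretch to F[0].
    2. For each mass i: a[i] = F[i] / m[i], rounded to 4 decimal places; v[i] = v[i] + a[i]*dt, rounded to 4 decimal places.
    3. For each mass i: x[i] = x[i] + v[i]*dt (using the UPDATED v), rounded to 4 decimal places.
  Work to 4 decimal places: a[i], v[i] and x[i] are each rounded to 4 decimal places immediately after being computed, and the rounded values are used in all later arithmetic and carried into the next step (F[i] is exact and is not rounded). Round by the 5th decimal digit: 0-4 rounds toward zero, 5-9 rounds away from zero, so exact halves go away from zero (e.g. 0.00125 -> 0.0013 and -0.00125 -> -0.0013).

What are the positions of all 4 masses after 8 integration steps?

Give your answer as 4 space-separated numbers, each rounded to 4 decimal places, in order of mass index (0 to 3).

Answer: 5.4037 8.0019 11.2007 18.2446

Derivation:
Step 0: x=[4.0000 10.0000 14.0000 14.0000] v=[0.0000 0.0000 0.0000 0.0000]
Step 1: x=[4.1250 9.9375 13.7500 14.2500] v=[0.5000 -0.2500 -1.0000 1.0000]
Step 2: x=[4.3555 9.8125 13.2930 14.7188] v=[0.9219 -0.5000 -1.8281 1.8750]
Step 3: x=[4.6548 9.6257 12.7076 15.3485] v=[1.1973 -0.7471 -2.3418 2.5186]
Step 4: x=[4.9739 9.3799 12.0946 16.0631] v=[1.2763 -0.9832 -2.4521 2.8584]
Step 5: x=[5.2575 9.0813 11.5599 16.7797] v=[1.1343 -1.1946 -2.1387 2.8663]
Step 6: x=[5.4515 8.7406 11.1966 17.4201] v=[0.7759 -1.3628 -1.4534 2.5614]
Step 7: x=[5.5103 8.3739 11.0687 17.9215] v=[0.2353 -1.4670 -0.5115 2.0055]
Step 8: x=[5.4037 8.0019 11.2007 18.2446] v=[-0.4264 -1.4881 0.5280 1.2923]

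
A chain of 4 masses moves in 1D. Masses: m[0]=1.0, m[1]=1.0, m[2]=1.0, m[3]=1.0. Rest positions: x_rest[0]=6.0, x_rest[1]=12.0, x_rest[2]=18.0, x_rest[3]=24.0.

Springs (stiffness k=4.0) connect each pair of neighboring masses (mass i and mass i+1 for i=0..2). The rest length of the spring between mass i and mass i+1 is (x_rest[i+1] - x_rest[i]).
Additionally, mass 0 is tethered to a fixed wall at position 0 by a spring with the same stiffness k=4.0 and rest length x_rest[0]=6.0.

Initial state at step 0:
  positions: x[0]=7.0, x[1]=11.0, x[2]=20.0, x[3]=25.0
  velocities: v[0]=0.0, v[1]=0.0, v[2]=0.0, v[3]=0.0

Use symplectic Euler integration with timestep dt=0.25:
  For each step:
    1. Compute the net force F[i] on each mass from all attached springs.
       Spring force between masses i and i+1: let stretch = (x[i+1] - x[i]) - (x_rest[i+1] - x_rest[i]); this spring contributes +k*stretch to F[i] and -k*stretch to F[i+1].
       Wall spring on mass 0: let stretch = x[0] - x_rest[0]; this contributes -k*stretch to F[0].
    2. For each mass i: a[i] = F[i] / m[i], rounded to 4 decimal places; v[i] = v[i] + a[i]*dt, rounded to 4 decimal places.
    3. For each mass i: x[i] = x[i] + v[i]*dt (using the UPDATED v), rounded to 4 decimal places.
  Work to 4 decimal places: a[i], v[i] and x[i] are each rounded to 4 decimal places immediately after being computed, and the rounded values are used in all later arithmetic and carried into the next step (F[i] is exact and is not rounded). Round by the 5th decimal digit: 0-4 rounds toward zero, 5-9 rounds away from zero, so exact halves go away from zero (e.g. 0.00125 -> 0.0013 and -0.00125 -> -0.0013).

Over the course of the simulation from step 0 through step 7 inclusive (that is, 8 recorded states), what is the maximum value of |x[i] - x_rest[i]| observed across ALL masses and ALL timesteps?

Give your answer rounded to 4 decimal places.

Answer: 2.1094

Derivation:
Step 0: x=[7.0000 11.0000 20.0000 25.0000] v=[0.0000 0.0000 0.0000 0.0000]
Step 1: x=[6.2500 12.2500 19.0000 25.2500] v=[-3.0000 5.0000 -4.0000 1.0000]
Step 2: x=[5.4375 13.6875 17.8750 25.4375] v=[-3.2500 5.7500 -4.5000 0.7500]
Step 3: x=[5.3281 14.1094 17.5938 25.2344] v=[-0.4375 1.6875 -1.1250 -0.8125]
Step 4: x=[6.0820 13.2071 18.3516 24.6211] v=[3.0157 -3.6094 3.0312 -2.4531]
Step 5: x=[7.0967 11.8096 19.3907 23.9405] v=[4.0588 -5.5900 4.1562 -2.7226]
Step 6: x=[7.5155 11.1292 19.6719 23.6224] v=[1.6750 -2.7218 1.1249 -1.2724]
Step 7: x=[6.9588 11.6810 18.8051 23.8167] v=[-2.2268 2.2072 -3.4673 0.7771]
Max displacement = 2.1094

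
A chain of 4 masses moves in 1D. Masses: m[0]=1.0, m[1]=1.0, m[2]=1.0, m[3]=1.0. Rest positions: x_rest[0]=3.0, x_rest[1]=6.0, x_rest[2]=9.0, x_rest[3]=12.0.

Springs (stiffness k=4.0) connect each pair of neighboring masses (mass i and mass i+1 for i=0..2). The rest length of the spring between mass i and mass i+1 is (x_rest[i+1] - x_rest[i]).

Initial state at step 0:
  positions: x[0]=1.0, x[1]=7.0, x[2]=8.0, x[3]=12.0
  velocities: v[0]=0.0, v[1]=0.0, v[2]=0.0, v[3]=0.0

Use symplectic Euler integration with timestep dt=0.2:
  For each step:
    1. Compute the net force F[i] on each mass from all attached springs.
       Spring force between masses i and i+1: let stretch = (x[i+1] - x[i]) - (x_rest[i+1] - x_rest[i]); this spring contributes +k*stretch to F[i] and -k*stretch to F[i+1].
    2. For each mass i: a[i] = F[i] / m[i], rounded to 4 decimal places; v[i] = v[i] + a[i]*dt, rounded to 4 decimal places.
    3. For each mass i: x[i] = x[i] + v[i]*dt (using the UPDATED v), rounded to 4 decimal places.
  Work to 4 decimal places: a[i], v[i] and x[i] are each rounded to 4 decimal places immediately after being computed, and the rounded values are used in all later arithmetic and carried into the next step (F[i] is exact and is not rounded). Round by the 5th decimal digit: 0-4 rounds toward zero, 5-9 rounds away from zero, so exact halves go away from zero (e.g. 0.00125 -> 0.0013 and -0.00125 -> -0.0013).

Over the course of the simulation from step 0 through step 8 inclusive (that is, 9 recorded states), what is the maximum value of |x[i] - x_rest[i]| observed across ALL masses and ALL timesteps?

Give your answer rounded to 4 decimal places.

Step 0: x=[1.0000 7.0000 8.0000 12.0000] v=[0.0000 0.0000 0.0000 0.0000]
Step 1: x=[1.4800 6.2000 8.4800 11.8400] v=[2.4000 -4.0000 2.4000 -0.8000]
Step 2: x=[2.2352 5.0096 9.1328 11.6224] v=[3.7760 -5.9520 3.2640 -1.0880]
Step 3: x=[2.9543 4.0350 9.5242 11.4865] v=[3.5955 -4.8730 1.9571 -0.6797]
Step 4: x=[3.3663 3.7658 9.3513 11.5166] v=[2.0601 -1.3462 -0.8644 0.1505]
Step 5: x=[3.3622 4.3263 8.6312 11.6803] v=[-0.0203 2.8026 -3.6006 0.8183]
Step 6: x=[3.0324 5.4213 7.7102 11.8361] v=[-1.6490 5.4752 -4.6052 0.7790]
Step 7: x=[2.6048 6.5003 7.0831 11.8118] v=[-2.1379 5.3952 -3.1356 -0.1217]
Step 8: x=[2.3205 7.0493 7.1193 11.5109] v=[-1.4215 2.7450 0.1811 -1.5047]
Max displacement = 2.2342

Answer: 2.2342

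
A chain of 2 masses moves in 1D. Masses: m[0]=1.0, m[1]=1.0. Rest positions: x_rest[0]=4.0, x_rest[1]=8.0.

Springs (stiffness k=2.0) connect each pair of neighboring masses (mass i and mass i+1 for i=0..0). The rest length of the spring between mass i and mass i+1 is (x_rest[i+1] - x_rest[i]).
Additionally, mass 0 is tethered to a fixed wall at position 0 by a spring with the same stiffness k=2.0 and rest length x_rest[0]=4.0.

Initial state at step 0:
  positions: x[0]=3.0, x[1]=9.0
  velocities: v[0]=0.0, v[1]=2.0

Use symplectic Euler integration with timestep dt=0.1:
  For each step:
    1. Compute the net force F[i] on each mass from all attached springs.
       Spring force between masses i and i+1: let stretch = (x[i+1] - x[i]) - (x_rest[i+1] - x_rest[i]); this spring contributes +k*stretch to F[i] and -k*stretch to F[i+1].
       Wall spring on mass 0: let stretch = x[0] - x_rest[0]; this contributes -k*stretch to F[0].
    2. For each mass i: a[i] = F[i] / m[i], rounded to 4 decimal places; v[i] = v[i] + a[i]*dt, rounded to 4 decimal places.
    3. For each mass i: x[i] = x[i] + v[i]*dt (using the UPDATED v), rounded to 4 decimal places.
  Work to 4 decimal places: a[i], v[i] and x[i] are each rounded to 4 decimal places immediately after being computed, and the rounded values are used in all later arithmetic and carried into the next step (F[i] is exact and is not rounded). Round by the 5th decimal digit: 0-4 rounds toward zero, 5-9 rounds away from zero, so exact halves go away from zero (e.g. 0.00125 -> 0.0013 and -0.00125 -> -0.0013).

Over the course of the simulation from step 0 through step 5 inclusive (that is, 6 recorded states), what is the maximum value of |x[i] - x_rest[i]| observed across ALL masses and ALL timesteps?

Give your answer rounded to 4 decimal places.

Step 0: x=[3.0000 9.0000] v=[0.0000 2.0000]
Step 1: x=[3.0600 9.1600] v=[0.6000 1.6000]
Step 2: x=[3.1808 9.2780] v=[1.2080 1.1800]
Step 3: x=[3.3599 9.3541] v=[1.7913 0.7606]
Step 4: x=[3.5917 9.3903] v=[2.3182 0.3618]
Step 5: x=[3.8677 9.3905] v=[2.7596 0.0021]
Max displacement = 1.3905

Answer: 1.3905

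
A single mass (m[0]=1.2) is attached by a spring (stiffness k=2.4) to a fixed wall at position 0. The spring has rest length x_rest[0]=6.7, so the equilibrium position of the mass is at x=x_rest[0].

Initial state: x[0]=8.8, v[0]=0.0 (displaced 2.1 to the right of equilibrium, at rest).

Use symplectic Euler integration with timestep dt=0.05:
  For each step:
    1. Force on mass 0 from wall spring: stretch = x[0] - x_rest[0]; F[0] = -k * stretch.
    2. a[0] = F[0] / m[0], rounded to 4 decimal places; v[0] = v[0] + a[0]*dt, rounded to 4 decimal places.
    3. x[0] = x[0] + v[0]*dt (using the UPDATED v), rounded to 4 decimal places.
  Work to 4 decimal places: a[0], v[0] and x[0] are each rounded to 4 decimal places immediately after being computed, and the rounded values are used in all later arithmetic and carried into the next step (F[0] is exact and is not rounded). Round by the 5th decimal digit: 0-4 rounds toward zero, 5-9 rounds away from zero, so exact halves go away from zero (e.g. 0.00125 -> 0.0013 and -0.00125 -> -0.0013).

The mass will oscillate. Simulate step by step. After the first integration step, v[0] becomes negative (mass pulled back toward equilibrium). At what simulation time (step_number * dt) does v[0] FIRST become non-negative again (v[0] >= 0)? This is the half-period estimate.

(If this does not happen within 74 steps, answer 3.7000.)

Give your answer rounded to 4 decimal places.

Step 0: x=[8.8000] v=[0.0000]
Step 1: x=[8.7895] v=[-0.2100]
Step 2: x=[8.7686] v=[-0.4190]
Step 3: x=[8.7373] v=[-0.6259]
Step 4: x=[8.6958] v=[-0.8296]
Step 5: x=[8.6443] v=[-1.0292]
Step 6: x=[8.5831] v=[-1.2236]
Step 7: x=[8.5125] v=[-1.4119]
Step 8: x=[8.4328] v=[-1.5932]
Step 9: x=[8.3445] v=[-1.7665]
Step 10: x=[8.2480] v=[-1.9310]
Step 11: x=[8.1437] v=[-2.0858]
Step 12: x=[8.0322] v=[-2.2302]
Step 13: x=[7.9140] v=[-2.3634]
Step 14: x=[7.7898] v=[-2.4848]
Step 15: x=[7.6601] v=[-2.5938]
Step 16: x=[7.5256] v=[-2.6898]
Step 17: x=[7.3870] v=[-2.7724]
Step 18: x=[7.2449] v=[-2.8411]
Step 19: x=[7.1001] v=[-2.8956]
Step 20: x=[6.9533] v=[-2.9356]
Step 21: x=[6.8053] v=[-2.9609]
Step 22: x=[6.6567] v=[-2.9714]
Step 23: x=[6.5083] v=[-2.9671]
Step 24: x=[6.3609] v=[-2.9479]
Step 25: x=[6.2152] v=[-2.9140]
Step 26: x=[6.0719] v=[-2.8655]
Step 27: x=[5.9318] v=[-2.8027]
Step 28: x=[5.7955] v=[-2.7259]
Step 29: x=[5.6637] v=[-2.6355]
Step 30: x=[5.5371] v=[-2.5319]
Step 31: x=[5.4163] v=[-2.4156]
Step 32: x=[5.3019] v=[-2.2872]
Step 33: x=[5.1945] v=[-2.1474]
Step 34: x=[5.0947] v=[-1.9969]
Step 35: x=[5.0029] v=[-1.8364]
Step 36: x=[4.9196] v=[-1.6667]
Step 37: x=[4.8452] v=[-1.4887]
Step 38: x=[4.7800] v=[-1.3032]
Step 39: x=[4.7244] v=[-1.1112]
Step 40: x=[4.6787] v=[-0.9136]
Step 41: x=[4.6431] v=[-0.7115]
Step 42: x=[4.6178] v=[-0.5058]
Step 43: x=[4.6029] v=[-0.2976]
Step 44: x=[4.5985] v=[-0.0879]
Step 45: x=[4.6046] v=[0.1223]
First v>=0 after going negative at step 45, time=2.2500

Answer: 2.2500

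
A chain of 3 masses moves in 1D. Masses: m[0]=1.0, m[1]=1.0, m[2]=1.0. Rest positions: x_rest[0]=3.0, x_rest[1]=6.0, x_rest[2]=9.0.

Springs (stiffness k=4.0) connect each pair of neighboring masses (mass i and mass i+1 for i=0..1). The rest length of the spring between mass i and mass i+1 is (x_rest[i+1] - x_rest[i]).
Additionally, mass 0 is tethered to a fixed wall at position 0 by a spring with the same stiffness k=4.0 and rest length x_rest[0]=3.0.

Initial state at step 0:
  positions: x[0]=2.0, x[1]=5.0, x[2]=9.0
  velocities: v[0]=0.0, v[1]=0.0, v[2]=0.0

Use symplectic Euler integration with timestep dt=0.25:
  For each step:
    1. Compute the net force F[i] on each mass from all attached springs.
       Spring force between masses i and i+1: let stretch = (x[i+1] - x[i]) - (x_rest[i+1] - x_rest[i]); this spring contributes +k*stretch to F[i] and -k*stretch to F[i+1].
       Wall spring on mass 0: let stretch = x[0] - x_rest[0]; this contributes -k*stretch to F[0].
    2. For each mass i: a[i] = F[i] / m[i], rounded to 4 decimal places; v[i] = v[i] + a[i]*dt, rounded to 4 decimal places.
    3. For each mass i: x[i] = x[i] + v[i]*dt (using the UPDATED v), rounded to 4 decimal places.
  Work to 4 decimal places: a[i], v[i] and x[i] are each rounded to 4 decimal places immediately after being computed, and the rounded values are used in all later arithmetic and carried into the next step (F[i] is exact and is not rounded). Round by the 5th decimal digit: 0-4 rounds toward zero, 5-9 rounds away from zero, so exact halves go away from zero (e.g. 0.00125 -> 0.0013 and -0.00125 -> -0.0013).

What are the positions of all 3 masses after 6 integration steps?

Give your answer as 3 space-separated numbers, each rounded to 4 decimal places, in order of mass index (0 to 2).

Step 0: x=[2.0000 5.0000 9.0000] v=[0.0000 0.0000 0.0000]
Step 1: x=[2.2500 5.2500 8.7500] v=[1.0000 1.0000 -1.0000]
Step 2: x=[2.6875 5.6250 8.3750] v=[1.7500 1.5000 -1.5000]
Step 3: x=[3.1875 5.9531 8.0625] v=[2.0000 1.3125 -1.2500]
Step 4: x=[3.5820 6.1172 7.9727] v=[1.5781 0.6563 -0.3594]
Step 5: x=[3.7148 6.1114 8.1690] v=[0.5313 -0.0234 0.7851]
Step 6: x=[3.5181 6.0208 8.6009] v=[-0.7869 -0.3624 1.7275]

Answer: 3.5181 6.0208 8.6009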